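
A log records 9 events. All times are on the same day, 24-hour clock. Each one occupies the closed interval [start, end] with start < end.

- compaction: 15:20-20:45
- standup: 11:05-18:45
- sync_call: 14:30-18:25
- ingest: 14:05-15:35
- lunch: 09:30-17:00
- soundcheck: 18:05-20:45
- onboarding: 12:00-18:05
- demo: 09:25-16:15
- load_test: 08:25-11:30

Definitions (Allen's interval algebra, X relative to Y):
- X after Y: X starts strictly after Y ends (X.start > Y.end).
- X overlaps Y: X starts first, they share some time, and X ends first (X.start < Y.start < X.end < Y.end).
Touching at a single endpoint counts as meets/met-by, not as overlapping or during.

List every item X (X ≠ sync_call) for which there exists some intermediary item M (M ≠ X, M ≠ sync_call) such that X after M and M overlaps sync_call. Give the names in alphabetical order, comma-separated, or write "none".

soundcheck

Target sync_call = [14:30, 18:25].
Intermediaries M with M overlaps sync_call: demo, ingest, lunch, onboarding.
Via demo — items with X after demo: soundcheck.
Via ingest — items with X after ingest: soundcheck.
Via lunch — items with X after lunch: soundcheck.
Via onboarding — items with X after onboarding: none.
Union: soundcheck.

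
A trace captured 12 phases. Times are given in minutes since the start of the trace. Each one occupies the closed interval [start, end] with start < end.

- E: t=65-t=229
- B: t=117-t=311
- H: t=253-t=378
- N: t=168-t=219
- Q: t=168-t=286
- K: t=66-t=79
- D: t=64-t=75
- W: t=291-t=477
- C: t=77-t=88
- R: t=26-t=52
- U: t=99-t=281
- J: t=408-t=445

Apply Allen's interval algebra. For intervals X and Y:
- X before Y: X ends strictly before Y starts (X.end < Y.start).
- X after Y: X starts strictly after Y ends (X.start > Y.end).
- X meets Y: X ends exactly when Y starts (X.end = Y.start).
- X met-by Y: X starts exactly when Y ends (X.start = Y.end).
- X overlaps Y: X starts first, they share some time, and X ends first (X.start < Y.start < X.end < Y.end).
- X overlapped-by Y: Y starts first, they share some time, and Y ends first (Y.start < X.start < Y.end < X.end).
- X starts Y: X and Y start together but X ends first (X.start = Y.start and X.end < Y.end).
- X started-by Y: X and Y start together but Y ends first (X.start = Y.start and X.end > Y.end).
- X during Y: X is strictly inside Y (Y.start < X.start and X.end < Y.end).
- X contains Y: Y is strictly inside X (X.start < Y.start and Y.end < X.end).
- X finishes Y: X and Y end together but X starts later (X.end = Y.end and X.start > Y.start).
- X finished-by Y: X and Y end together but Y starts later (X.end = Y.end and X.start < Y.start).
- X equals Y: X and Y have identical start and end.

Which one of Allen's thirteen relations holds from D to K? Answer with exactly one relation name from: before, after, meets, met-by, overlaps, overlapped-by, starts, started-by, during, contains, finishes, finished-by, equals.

D = [t=64, t=75]; K = [t=66, t=79].
Compare endpoints: D.start < K.start, D.start < K.end, D.end > K.start, D.end < K.end.
That pattern is 'overlaps'.

overlaps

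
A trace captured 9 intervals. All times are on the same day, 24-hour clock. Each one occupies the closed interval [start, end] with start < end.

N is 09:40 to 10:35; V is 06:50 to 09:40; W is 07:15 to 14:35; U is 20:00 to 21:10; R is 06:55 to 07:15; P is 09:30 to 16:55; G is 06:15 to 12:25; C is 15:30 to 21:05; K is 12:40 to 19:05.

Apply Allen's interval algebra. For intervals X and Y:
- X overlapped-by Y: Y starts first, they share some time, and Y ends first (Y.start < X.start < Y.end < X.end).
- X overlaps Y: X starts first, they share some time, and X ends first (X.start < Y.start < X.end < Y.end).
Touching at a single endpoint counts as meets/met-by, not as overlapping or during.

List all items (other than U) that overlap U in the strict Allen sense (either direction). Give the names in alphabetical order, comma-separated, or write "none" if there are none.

C

Target U = [20:00, 21:10].
C [15:30, 21:05] → overlaps → yes.
G [06:15, 12:25] → before → no.
K [12:40, 19:05] → before → no.
N [09:40, 10:35] → before → no.
P [09:30, 16:55] → before → no.
R [06:55, 07:15] → before → no.
V [06:50, 09:40] → before → no.
W [07:15, 14:35] → before → no.
Result: C.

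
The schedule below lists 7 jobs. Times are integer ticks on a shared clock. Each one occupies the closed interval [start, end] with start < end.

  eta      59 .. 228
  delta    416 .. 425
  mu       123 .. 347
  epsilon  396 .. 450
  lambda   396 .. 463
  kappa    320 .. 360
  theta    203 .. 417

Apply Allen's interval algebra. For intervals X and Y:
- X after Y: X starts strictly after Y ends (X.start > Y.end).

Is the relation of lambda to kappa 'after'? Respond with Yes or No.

Yes

lambda = [396, 463], kappa = [320, 360].
Actual relation of lambda to kappa: after.
Asked whether 'after' holds → Yes.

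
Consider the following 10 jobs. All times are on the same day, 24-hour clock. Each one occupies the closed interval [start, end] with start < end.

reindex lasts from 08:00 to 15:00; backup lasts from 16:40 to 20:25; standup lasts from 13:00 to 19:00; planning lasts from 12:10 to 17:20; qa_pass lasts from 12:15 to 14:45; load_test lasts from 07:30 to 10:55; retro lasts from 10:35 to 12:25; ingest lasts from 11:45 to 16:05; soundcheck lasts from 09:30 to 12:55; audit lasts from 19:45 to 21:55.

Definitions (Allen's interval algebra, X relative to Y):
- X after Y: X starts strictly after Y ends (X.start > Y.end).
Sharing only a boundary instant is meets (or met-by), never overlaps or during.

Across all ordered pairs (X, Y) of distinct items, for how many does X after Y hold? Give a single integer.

Checking all 90 ordered pairs for relation 'after'; matching pairs in alphabetical order:
(audit, ingest): audit after ingest ✓
(audit, load_test): audit after load_test ✓
(audit, planning): audit after planning ✓
(audit, qa_pass): audit after qa_pass ✓
(audit, reindex): audit after reindex ✓
(audit, retro): audit after retro ✓
(audit, soundcheck): audit after soundcheck ✓
(audit, standup): audit after standup ✓
(backup, ingest): backup after ingest ✓
(backup, load_test): backup after load_test ✓
(backup, qa_pass): backup after qa_pass ✓
(backup, reindex): backup after reindex ✓
(backup, retro): backup after retro ✓
(backup, soundcheck): backup after soundcheck ✓
(ingest, load_test): ingest after load_test ✓
(planning, load_test): planning after load_test ✓
(qa_pass, load_test): qa_pass after load_test ✓
(standup, load_test): standup after load_test ✓
(standup, retro): standup after retro ✓
(standup, soundcheck): standup after soundcheck ✓
Count: 20.

20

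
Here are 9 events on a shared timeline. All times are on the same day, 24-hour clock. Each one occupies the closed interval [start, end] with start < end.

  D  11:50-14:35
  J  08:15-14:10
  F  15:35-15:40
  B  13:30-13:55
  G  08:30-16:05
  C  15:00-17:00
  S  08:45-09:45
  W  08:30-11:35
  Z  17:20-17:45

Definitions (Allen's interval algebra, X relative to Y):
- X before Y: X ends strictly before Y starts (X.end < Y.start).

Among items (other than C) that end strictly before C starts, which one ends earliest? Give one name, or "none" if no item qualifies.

Target C = [15:00, 17:00].
B [13:30, 13:55] → before → candidate.
D [11:50, 14:35] → before → candidate.
F [15:35, 15:40] → during → excluded.
G [08:30, 16:05] → overlaps → excluded.
J [08:15, 14:10] → before → candidate.
S [08:45, 09:45] → before → candidate.
W [08:30, 11:35] → before → candidate.
Z [17:20, 17:45] → after → excluded.
Among candidates, earliest end is 09:45 → S.

S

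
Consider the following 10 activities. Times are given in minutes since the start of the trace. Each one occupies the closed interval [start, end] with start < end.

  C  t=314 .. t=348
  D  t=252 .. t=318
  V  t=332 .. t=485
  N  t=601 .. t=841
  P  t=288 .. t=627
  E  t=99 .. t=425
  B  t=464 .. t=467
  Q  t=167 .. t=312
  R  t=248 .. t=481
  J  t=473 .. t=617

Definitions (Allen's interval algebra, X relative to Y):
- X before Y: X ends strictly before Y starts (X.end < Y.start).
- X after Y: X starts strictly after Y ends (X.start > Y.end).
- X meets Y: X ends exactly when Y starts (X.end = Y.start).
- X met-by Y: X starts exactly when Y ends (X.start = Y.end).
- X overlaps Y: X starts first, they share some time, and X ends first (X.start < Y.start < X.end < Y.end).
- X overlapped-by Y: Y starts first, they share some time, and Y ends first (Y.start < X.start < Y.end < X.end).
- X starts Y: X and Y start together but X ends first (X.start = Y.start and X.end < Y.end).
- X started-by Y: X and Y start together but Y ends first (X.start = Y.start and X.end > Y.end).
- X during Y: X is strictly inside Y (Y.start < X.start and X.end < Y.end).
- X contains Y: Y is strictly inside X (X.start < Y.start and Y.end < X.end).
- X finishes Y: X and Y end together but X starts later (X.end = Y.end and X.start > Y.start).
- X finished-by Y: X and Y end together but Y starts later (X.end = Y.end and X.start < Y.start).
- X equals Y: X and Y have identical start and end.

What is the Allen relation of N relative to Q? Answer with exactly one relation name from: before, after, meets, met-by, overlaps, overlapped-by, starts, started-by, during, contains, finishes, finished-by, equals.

N = [t=601, t=841]; Q = [t=167, t=312].
Compare endpoints: N.start > Q.start, N.start > Q.end, N.end > Q.start, N.end > Q.end.
That pattern is 'after'.

after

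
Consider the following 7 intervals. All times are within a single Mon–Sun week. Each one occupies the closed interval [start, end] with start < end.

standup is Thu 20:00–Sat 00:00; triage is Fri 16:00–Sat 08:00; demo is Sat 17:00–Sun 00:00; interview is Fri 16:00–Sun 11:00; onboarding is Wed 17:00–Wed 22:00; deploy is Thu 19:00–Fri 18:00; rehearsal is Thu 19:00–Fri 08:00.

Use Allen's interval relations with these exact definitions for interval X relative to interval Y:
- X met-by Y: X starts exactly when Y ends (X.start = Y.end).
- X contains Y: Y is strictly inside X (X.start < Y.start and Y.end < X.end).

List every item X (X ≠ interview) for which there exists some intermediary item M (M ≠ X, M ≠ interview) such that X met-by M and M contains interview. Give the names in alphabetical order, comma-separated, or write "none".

none

Target interview = [Fri 16:00, Sun 11:00].
Intermediaries M with M contains interview: none.
Union: none.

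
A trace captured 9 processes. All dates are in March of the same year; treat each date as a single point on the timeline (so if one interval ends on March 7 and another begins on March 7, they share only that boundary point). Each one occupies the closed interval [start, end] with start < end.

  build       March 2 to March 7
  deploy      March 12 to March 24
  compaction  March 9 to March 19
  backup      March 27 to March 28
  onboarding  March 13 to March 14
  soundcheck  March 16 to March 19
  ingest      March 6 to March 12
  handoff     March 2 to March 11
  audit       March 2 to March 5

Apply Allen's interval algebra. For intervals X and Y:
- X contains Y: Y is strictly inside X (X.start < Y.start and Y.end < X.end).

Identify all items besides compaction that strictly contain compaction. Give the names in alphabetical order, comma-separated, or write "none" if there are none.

Target compaction = [March 9, March 19].
audit [March 2, March 5] → before → no.
backup [March 27, March 28] → after → no.
build [March 2, March 7] → before → no.
deploy [March 12, March 24] → overlapped-by → no.
handoff [March 2, March 11] → overlaps → no.
ingest [March 6, March 12] → overlaps → no.
onboarding [March 13, March 14] → during → no.
soundcheck [March 16, March 19] → finishes → no.
Result: none.

none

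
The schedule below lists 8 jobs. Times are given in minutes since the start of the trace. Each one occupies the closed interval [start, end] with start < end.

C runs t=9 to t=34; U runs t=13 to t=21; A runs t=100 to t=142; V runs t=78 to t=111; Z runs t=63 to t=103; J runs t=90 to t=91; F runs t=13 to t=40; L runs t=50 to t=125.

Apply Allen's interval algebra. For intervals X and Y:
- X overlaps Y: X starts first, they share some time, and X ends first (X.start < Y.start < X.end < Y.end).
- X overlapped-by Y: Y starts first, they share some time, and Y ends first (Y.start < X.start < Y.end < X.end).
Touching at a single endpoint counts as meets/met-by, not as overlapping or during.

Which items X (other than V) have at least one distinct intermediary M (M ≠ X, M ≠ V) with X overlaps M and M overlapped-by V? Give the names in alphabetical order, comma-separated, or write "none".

L, Z

Target V = [t=78, t=111].
Intermediaries M with M overlapped-by V: A.
Via A — items with X overlaps A: L, Z.
Union: L, Z.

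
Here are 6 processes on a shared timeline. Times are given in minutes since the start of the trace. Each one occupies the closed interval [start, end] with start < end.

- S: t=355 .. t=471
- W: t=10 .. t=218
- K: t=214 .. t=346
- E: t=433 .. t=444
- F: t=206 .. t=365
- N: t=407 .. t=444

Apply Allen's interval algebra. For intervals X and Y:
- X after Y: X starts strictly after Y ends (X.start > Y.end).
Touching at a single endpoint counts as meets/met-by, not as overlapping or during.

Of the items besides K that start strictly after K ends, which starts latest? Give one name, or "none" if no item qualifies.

E

Target K = [t=214, t=346].
E [t=433, t=444] → after → candidate.
F [t=206, t=365] → contains → excluded.
N [t=407, t=444] → after → candidate.
S [t=355, t=471] → after → candidate.
W [t=10, t=218] → overlaps → excluded.
Among candidates, latest start is t=433 → E.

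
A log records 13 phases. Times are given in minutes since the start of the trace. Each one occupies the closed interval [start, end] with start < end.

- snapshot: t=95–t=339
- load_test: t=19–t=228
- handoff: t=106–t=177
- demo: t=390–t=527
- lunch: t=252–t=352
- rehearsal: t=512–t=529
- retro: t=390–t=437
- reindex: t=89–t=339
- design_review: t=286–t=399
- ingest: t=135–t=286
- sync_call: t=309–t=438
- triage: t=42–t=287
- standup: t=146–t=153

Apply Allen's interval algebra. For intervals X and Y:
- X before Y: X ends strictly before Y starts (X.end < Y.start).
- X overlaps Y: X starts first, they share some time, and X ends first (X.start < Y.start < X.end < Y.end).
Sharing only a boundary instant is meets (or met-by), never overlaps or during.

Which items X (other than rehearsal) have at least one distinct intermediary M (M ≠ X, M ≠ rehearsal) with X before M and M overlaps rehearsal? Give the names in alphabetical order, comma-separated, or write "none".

Target rehearsal = [t=512, t=529].
Intermediaries M with M overlaps rehearsal: demo.
Via demo — items with X before demo: handoff, ingest, load_test, lunch, reindex, snapshot, standup, triage.
Union: handoff, ingest, load_test, lunch, reindex, snapshot, standup, triage.

handoff, ingest, load_test, lunch, reindex, snapshot, standup, triage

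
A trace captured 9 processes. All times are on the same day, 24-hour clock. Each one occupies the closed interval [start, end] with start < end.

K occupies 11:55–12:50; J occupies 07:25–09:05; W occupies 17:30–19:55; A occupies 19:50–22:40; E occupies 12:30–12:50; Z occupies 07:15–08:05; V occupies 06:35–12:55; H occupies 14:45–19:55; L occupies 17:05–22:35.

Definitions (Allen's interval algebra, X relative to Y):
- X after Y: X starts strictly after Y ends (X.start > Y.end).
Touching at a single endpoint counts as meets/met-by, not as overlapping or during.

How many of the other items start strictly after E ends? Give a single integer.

Target E = [12:30, 12:50].
A [19:50, 22:40] → after → counts.
H [14:45, 19:55] → after → counts.
J [07:25, 09:05] → before → no.
K [11:55, 12:50] → finished-by → no.
L [17:05, 22:35] → after → counts.
V [06:35, 12:55] → contains → no.
W [17:30, 19:55] → after → counts.
Z [07:15, 08:05] → before → no.
Total: 4.

4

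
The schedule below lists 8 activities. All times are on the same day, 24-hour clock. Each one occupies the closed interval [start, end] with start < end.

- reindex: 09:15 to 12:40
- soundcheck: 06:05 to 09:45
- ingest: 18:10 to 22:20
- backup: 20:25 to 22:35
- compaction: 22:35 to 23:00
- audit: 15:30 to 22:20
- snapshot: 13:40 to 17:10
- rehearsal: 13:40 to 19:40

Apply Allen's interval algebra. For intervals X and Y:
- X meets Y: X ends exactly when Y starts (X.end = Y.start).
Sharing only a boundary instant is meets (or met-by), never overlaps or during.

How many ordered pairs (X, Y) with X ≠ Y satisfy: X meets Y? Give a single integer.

1

Checking all 56 ordered pairs for relation 'meets'; matching pairs in alphabetical order:
(backup, compaction): backup meets compaction ✓
Count: 1.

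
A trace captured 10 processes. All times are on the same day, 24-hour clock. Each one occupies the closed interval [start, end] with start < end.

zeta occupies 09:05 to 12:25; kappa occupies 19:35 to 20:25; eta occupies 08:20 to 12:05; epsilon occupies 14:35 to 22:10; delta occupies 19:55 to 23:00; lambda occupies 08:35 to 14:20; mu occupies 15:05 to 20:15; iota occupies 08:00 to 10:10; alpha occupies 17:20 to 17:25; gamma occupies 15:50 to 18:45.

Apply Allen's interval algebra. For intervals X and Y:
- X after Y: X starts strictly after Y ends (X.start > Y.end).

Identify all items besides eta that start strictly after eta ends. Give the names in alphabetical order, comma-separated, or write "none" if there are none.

alpha, delta, epsilon, gamma, kappa, mu

Target eta = [08:20, 12:05].
alpha [17:20, 17:25] → after → yes.
delta [19:55, 23:00] → after → yes.
epsilon [14:35, 22:10] → after → yes.
gamma [15:50, 18:45] → after → yes.
iota [08:00, 10:10] → overlaps → no.
kappa [19:35, 20:25] → after → yes.
lambda [08:35, 14:20] → overlapped-by → no.
mu [15:05, 20:15] → after → yes.
zeta [09:05, 12:25] → overlapped-by → no.
Result: alpha, delta, epsilon, gamma, kappa, mu.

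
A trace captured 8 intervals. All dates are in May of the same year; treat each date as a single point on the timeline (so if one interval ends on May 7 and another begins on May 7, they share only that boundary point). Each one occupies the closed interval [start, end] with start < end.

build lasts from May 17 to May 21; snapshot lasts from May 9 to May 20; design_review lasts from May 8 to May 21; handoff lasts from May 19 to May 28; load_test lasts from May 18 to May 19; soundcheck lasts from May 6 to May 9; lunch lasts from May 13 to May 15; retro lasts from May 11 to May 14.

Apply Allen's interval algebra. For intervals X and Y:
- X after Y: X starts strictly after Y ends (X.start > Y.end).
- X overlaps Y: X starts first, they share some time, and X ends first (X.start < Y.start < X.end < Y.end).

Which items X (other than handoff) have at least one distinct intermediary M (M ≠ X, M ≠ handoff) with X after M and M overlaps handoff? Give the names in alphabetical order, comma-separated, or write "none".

none

Target handoff = [May 19, May 28].
Intermediaries M with M overlaps handoff: build, design_review, snapshot.
Via build — items with X after build: none.
Via design_review — items with X after design_review: none.
Via snapshot — items with X after snapshot: none.
Union: none.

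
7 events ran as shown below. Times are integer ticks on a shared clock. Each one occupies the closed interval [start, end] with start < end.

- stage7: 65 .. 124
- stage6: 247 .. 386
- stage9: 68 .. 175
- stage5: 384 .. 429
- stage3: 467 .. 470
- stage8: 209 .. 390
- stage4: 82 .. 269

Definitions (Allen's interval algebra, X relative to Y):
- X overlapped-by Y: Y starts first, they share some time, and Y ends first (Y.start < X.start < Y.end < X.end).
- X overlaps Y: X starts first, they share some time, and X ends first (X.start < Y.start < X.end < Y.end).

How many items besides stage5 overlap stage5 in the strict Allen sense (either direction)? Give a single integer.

Target stage5 = [384, 429].
stage3 [467, 470] → after → no.
stage4 [82, 269] → before → no.
stage6 [247, 386] → overlaps → counts.
stage7 [65, 124] → before → no.
stage8 [209, 390] → overlaps → counts.
stage9 [68, 175] → before → no.
Total: 2.

2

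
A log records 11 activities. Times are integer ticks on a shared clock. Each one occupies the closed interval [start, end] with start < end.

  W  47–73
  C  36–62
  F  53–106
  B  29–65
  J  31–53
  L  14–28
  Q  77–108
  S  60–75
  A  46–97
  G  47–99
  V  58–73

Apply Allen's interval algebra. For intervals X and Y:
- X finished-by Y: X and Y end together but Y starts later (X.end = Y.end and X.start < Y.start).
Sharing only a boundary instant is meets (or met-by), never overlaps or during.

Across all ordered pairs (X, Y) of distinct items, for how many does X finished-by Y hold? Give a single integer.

Checking all 110 ordered pairs for relation 'finished-by'; matching pairs in alphabetical order:
(W, V): W finished-by V ✓
Count: 1.

1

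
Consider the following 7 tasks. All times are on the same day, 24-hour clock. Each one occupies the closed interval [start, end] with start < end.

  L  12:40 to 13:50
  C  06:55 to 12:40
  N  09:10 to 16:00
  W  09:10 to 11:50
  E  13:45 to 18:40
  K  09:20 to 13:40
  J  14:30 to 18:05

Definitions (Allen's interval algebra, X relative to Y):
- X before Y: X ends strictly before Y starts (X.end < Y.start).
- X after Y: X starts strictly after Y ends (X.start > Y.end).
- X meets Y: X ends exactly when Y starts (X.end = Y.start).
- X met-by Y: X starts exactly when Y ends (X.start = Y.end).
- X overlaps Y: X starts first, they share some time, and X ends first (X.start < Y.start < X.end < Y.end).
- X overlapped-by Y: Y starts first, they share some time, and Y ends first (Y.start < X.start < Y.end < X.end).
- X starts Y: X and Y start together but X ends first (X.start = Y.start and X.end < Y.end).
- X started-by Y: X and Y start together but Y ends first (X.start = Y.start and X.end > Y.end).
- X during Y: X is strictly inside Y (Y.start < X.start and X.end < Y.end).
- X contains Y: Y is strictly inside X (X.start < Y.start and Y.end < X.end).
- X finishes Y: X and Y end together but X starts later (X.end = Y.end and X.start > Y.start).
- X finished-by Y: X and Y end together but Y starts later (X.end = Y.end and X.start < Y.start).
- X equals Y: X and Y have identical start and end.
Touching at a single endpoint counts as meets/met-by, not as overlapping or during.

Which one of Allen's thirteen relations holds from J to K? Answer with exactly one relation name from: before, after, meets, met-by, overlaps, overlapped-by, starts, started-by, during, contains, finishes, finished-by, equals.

after

J = [14:30, 18:05]; K = [09:20, 13:40].
Compare endpoints: J.start > K.start, J.start > K.end, J.end > K.start, J.end > K.end.
That pattern is 'after'.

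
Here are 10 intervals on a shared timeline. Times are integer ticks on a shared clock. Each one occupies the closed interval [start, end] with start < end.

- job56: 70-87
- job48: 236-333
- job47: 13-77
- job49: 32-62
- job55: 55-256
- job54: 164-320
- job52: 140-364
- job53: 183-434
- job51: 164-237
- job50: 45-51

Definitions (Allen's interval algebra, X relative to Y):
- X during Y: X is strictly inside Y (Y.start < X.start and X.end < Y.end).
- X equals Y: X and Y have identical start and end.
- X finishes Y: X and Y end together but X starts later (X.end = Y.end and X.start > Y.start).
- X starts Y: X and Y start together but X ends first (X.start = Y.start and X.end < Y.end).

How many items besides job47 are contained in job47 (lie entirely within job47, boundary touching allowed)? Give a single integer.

2

Target job47 = [13, 77].
job48 [236, 333] → after → no.
job49 [32, 62] → during → counts.
job50 [45, 51] → during → counts.
job51 [164, 237] → after → no.
job52 [140, 364] → after → no.
job53 [183, 434] → after → no.
job54 [164, 320] → after → no.
job55 [55, 256] → overlapped-by → no.
job56 [70, 87] → overlapped-by → no.
Total: 2.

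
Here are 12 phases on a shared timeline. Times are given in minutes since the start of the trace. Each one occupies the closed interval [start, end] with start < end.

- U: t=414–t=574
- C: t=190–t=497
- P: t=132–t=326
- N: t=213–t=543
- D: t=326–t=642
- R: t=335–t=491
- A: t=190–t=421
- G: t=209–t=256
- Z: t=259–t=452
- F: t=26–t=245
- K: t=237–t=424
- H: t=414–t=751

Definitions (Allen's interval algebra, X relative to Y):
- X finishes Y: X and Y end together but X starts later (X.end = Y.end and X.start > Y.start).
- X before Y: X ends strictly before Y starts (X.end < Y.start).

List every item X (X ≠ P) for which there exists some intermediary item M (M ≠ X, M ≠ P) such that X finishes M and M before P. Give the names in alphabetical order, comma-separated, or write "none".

none

Target P = [t=132, t=326].
Intermediaries M with M before P: none.
Union: none.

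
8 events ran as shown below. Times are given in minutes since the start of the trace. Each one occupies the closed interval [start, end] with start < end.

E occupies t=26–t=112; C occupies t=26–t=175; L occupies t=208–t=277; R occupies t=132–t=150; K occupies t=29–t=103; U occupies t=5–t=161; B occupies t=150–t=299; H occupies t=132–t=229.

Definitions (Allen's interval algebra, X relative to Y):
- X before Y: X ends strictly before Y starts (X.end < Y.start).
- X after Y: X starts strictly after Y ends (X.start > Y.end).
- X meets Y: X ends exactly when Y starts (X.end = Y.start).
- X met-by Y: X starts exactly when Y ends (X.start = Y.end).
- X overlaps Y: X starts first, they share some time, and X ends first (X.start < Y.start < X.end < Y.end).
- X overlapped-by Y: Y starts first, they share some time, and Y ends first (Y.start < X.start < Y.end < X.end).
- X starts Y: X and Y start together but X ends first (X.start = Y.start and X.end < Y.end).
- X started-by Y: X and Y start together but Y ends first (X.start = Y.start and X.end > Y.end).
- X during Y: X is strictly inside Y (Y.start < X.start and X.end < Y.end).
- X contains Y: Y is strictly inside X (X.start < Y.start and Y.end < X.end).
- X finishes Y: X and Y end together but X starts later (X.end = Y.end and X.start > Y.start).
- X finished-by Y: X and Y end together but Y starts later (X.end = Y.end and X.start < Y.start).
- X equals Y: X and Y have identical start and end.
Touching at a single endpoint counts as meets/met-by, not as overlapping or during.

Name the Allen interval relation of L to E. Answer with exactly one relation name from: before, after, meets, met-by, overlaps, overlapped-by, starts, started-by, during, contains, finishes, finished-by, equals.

after

L = [t=208, t=277]; E = [t=26, t=112].
Compare endpoints: L.start > E.start, L.start > E.end, L.end > E.start, L.end > E.end.
That pattern is 'after'.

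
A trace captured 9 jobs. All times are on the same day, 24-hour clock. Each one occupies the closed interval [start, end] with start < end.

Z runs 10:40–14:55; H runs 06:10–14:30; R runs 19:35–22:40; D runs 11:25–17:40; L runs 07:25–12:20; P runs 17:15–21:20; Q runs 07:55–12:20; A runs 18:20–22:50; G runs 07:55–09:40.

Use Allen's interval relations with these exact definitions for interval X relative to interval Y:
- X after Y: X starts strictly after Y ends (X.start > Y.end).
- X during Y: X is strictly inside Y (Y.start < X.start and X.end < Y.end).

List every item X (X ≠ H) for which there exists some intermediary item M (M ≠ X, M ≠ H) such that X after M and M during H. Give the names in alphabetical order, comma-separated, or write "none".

Target H = [06:10, 14:30].
Intermediaries M with M during H: G, L, Q.
Via G — items with X after G: A, D, P, R, Z.
Via L — items with X after L: A, P, R.
Via Q — items with X after Q: A, P, R.
Union: A, D, P, R, Z.

A, D, P, R, Z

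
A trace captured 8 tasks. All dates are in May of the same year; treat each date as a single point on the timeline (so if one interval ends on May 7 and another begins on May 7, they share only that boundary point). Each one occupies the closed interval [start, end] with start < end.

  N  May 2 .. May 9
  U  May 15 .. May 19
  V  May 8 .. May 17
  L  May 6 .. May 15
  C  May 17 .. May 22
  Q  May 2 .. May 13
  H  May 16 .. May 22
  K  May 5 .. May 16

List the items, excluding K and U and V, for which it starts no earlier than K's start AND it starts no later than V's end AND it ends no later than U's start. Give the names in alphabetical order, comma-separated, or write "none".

Conditions: its start is no earlier than K's start (X.start >= May 5) AND its start is no later than V's end (X.start <= May 17) AND its end is no later than U's start (X.end <= May 15).
C: start May 17 >= May 5? ✓; start May 17 <= May 17? ✓; end May 22 <= May 15? ✗ → no.
H: start May 16 >= May 5? ✓; start May 16 <= May 17? ✓; end May 22 <= May 15? ✗ → no.
L: start May 6 >= May 5? ✓; start May 6 <= May 17? ✓; end May 15 <= May 15? ✓ → yes.
N: start May 2 >= May 5? ✗; start May 2 <= May 17? ✓; end May 9 <= May 15? ✓ → no.
Q: start May 2 >= May 5? ✗; start May 2 <= May 17? ✓; end May 13 <= May 15? ✓ → no.
Result: L.

L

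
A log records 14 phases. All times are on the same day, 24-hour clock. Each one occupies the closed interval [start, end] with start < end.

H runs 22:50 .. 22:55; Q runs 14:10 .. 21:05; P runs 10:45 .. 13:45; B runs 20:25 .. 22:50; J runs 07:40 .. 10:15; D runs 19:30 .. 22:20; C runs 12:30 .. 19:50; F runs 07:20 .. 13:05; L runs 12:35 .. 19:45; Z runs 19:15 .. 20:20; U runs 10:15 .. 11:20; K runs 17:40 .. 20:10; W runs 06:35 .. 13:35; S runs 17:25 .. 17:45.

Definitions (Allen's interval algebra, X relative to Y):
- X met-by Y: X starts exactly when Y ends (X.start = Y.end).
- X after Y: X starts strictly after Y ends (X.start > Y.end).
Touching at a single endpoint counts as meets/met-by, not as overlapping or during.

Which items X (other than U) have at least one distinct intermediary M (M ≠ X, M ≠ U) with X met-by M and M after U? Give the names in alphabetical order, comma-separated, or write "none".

H

Target U = [10:15, 11:20].
Intermediaries M with M after U: B, C, D, H, K, L, Q, S, Z.
Via B — items with X met-by B: H.
Via C — items with X met-by C: none.
Via D — items with X met-by D: none.
Via H — items with X met-by H: none.
Via K — items with X met-by K: none.
Via L — items with X met-by L: none.
Via Q — items with X met-by Q: none.
Via S — items with X met-by S: none.
Via Z — items with X met-by Z: none.
Union: H.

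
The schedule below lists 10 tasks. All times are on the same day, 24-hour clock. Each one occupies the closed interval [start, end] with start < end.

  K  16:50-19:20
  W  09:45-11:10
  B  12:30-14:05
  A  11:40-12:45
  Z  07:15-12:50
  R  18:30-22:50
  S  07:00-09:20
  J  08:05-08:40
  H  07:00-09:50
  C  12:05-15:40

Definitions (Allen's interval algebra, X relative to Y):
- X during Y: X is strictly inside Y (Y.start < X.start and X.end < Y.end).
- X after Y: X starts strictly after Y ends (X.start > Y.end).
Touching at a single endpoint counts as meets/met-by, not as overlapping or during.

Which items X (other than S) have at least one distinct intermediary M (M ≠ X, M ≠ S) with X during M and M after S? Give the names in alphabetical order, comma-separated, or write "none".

B

Target S = [07:00, 09:20].
Intermediaries M with M after S: A, B, C, K, R, W.
Via A — items with X during A: none.
Via B — items with X during B: none.
Via C — items with X during C: B.
Via K — items with X during K: none.
Via R — items with X during R: none.
Via W — items with X during W: none.
Union: B.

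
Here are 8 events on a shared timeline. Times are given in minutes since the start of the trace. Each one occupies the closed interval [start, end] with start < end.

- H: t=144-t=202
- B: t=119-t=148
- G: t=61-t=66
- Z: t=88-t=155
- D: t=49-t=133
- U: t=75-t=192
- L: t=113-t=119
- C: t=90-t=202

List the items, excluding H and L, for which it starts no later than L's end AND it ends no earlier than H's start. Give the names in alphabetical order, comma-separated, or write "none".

B, C, U, Z

Conditions: its start is no later than L's end (X.start <= t=119) AND its end is no earlier than H's start (X.end >= t=144).
B: start t=119 <= t=119? ✓; end t=148 >= t=144? ✓ → yes.
C: start t=90 <= t=119? ✓; end t=202 >= t=144? ✓ → yes.
D: start t=49 <= t=119? ✓; end t=133 >= t=144? ✗ → no.
G: start t=61 <= t=119? ✓; end t=66 >= t=144? ✗ → no.
U: start t=75 <= t=119? ✓; end t=192 >= t=144? ✓ → yes.
Z: start t=88 <= t=119? ✓; end t=155 >= t=144? ✓ → yes.
Result: B, C, U, Z.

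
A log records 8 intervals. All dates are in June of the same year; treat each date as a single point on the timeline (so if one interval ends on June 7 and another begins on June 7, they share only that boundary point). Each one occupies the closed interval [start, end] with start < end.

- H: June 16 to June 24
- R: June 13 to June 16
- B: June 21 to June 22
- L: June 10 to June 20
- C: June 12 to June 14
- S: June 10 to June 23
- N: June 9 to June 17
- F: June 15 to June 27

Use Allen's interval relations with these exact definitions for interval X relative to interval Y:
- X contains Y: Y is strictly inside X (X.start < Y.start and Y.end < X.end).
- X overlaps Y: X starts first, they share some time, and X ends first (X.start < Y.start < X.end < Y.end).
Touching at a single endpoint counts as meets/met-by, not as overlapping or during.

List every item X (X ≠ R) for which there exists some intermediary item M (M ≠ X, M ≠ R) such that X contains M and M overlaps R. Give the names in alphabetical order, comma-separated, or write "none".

L, N, S

Target R = [June 13, June 16].
Intermediaries M with M overlaps R: C.
Via C — items with X contains C: L, N, S.
Union: L, N, S.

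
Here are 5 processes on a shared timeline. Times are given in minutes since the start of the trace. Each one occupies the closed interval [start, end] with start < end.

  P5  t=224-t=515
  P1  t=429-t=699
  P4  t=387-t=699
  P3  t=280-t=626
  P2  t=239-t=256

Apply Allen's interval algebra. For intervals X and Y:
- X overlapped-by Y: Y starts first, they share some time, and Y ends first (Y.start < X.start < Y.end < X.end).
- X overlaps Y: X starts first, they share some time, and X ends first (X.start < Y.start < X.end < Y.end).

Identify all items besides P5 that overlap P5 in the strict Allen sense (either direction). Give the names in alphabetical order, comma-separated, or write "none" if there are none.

P1, P3, P4

Target P5 = [t=224, t=515].
P1 [t=429, t=699] → overlapped-by → yes.
P2 [t=239, t=256] → during → no.
P3 [t=280, t=626] → overlapped-by → yes.
P4 [t=387, t=699] → overlapped-by → yes.
Result: P1, P3, P4.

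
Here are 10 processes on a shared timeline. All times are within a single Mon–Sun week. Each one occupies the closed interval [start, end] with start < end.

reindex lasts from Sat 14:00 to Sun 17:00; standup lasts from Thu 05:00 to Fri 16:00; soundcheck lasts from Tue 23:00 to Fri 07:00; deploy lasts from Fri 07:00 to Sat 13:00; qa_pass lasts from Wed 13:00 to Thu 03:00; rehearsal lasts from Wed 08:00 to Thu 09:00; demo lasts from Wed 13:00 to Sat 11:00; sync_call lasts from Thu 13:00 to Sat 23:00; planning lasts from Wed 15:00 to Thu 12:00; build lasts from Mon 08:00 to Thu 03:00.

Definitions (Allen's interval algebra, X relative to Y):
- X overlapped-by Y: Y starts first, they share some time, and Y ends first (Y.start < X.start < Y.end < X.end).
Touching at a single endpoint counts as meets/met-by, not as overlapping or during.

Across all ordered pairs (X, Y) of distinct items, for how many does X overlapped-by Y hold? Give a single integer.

17

Checking all 90 ordered pairs for relation 'overlapped-by'; matching pairs in alphabetical order:
(demo, build): demo overlapped-by build ✓
(demo, rehearsal): demo overlapped-by rehearsal ✓
(demo, soundcheck): demo overlapped-by soundcheck ✓
(deploy, demo): deploy overlapped-by demo ✓
(deploy, standup): deploy overlapped-by standup ✓
(planning, build): planning overlapped-by build ✓
(planning, qa_pass): planning overlapped-by qa_pass ✓
(planning, rehearsal): planning overlapped-by rehearsal ✓
(rehearsal, build): rehearsal overlapped-by build ✓
(reindex, sync_call): reindex overlapped-by sync_call ✓
(soundcheck, build): soundcheck overlapped-by build ✓
(standup, planning): standup overlapped-by planning ✓
(standup, rehearsal): standup overlapped-by rehearsal ✓
(standup, soundcheck): standup overlapped-by soundcheck ✓
(sync_call, demo): sync_call overlapped-by demo ✓
(sync_call, soundcheck): sync_call overlapped-by soundcheck ✓
(sync_call, standup): sync_call overlapped-by standup ✓
Count: 17.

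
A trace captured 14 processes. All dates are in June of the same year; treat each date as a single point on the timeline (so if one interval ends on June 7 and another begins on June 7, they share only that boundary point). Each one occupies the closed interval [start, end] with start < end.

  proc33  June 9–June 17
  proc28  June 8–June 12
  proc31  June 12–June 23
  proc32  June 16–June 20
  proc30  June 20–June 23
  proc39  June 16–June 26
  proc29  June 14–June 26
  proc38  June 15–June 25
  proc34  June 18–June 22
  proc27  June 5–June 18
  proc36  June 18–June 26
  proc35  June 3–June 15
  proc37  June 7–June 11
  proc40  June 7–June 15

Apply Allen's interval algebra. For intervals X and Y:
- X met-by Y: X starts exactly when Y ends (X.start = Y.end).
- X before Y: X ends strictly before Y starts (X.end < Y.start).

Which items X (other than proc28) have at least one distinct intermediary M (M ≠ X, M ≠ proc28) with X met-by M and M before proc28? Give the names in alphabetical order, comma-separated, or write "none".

Target proc28 = [June 8, June 12].
Intermediaries M with M before proc28: none.
Union: none.

none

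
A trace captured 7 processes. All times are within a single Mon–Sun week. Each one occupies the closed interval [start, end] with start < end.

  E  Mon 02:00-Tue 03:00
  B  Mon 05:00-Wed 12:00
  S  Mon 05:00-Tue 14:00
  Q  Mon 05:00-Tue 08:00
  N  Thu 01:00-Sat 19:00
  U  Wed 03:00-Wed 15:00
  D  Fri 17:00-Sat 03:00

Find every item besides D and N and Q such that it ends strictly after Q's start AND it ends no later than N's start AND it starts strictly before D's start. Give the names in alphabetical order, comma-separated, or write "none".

B, E, S, U

Conditions: its end is strictly after Q's start (X.end > Mon 05:00) AND its end is no later than N's start (X.end <= Thu 01:00) AND its start is strictly before D's start (X.start < Fri 17:00).
B: end Wed 12:00 > Mon 05:00? ✓; end Wed 12:00 <= Thu 01:00? ✓; start Mon 05:00 < Fri 17:00? ✓ → yes.
E: end Tue 03:00 > Mon 05:00? ✓; end Tue 03:00 <= Thu 01:00? ✓; start Mon 02:00 < Fri 17:00? ✓ → yes.
S: end Tue 14:00 > Mon 05:00? ✓; end Tue 14:00 <= Thu 01:00? ✓; start Mon 05:00 < Fri 17:00? ✓ → yes.
U: end Wed 15:00 > Mon 05:00? ✓; end Wed 15:00 <= Thu 01:00? ✓; start Wed 03:00 < Fri 17:00? ✓ → yes.
Result: B, E, S, U.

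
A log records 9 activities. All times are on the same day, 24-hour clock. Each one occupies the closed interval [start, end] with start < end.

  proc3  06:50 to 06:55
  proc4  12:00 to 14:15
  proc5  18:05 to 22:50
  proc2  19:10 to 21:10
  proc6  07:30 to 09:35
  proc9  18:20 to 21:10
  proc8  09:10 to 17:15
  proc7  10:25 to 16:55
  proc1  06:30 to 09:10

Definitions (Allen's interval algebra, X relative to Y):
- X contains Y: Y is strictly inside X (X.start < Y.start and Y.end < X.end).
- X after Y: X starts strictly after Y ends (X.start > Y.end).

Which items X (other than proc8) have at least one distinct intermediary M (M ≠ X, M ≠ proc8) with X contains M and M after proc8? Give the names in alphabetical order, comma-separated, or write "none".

Target proc8 = [09:10, 17:15].
Intermediaries M with M after proc8: proc2, proc5, proc9.
Via proc2 — items with X contains proc2: proc5.
Via proc5 — items with X contains proc5: none.
Via proc9 — items with X contains proc9: proc5.
Union: proc5.

proc5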